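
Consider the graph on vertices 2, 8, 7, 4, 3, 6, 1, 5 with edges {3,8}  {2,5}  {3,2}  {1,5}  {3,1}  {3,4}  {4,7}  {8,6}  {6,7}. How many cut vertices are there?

1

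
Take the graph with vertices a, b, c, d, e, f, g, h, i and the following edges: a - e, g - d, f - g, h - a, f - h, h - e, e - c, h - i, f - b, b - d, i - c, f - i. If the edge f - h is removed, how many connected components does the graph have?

f and h are still connected via f-i-h, so the component count stays at 1.

1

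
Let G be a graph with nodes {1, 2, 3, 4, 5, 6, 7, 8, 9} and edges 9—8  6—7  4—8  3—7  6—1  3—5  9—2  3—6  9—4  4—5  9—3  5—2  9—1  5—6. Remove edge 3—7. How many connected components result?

3 and 7 are still connected via 3-6-7, so the component count stays at 1.

1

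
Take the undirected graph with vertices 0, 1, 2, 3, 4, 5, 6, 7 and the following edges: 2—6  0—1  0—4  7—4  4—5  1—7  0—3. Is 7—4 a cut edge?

No

After removing 7—4, the path 7-1-0-4 still connects them, so the edge is not a bridge.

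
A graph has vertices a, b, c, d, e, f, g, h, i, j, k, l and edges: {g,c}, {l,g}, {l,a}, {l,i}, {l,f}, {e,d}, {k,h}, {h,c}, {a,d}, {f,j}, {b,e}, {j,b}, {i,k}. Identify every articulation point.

Removing l increases the component count from 1 to 2, so l is a cut vertex.
By contrast removing g leaves 1 component; it is not a cut vertex. No other vertex is a cut vertex either.

l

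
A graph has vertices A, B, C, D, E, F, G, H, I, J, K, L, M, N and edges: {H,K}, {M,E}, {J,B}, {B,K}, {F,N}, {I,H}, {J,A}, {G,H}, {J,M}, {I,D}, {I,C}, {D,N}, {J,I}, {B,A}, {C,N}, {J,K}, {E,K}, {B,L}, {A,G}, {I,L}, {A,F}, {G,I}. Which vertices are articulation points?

none

Removing L, for instance, still leaves 1 component. No single vertex removal increases the component count — the graph has no articulation points.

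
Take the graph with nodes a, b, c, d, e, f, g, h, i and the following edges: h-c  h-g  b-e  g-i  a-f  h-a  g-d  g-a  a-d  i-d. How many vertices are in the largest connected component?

Starting from b we can reach b, e. That is one component of size 2.
Starting from a we can reach a, c, d, f, g, h, i. That is one component of size 7.
The largest has 7 vertices.

7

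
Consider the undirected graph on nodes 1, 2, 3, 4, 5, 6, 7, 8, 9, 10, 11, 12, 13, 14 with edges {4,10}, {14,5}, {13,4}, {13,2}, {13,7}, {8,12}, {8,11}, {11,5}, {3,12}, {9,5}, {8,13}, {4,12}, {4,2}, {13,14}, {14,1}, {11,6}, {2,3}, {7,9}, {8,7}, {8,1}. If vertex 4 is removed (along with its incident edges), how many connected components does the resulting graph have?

2

With 4 gone, the remaining components are: {10}; {1, 2, 3, 5, 6, 7, 8, 9, 11, 12, 13, 14}.
That is 2 components.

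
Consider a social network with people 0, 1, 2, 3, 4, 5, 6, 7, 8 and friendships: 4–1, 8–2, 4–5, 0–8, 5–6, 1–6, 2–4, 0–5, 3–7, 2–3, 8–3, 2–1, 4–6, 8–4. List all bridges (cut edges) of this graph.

3-7

The edges on the cycle 8-2-3-8 are not bridges since each lies on that cycle.
But removing 3–7 disconnects 3 from 7 — this is a bridge.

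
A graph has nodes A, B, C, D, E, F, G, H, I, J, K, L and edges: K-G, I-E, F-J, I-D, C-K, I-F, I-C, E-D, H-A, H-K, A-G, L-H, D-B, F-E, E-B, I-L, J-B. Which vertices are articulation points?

Removing I increases the component count from 1 to 2, so I is a cut vertex.
By contrast removing D leaves 1 component; it is not a cut vertex. No other vertex is a cut vertex either.

I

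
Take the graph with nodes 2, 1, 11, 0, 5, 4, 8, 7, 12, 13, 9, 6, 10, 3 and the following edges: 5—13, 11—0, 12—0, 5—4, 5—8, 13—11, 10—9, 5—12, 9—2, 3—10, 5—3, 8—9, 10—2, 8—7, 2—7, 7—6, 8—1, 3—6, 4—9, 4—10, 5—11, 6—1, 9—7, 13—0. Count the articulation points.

1

Removing 5 increases the component count from 1 to 2, so 5 is a cut vertex.
By contrast removing 6 leaves 1 component; it is not a cut vertex. No other vertex is a cut vertex either.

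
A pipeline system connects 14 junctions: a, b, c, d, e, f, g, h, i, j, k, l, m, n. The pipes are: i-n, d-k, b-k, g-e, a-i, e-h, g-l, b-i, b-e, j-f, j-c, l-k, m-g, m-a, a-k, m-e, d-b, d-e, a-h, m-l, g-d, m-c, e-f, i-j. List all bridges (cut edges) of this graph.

The edges on the cycle m-g-d-b-i-j-c-m are not bridges since each lies on that cycle.
But removing n-i disconnects n from i — this is a bridge.

i-n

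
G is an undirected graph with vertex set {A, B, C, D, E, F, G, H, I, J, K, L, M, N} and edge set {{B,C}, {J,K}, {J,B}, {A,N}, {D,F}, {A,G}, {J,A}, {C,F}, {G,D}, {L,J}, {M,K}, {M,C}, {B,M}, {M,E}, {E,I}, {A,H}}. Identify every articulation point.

Removing A increases the component count from 1 to 3, so A is a cut vertex.
Removing E increases the component count from 1 to 2, so E is a cut vertex.
Removing J increases the component count from 1 to 2, so J is a cut vertex.
Likewise M is a cut vertex.
By contrast removing D leaves 1 component; it is not a cut vertex. No other vertex is a cut vertex either.

A, E, J, M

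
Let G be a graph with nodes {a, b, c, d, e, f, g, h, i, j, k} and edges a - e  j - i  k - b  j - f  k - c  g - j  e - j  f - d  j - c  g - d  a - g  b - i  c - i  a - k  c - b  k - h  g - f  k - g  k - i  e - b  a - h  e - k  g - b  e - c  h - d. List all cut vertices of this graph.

Removing g, for instance, still leaves 1 component. No single vertex removal increases the component count — the graph has no articulation points.

none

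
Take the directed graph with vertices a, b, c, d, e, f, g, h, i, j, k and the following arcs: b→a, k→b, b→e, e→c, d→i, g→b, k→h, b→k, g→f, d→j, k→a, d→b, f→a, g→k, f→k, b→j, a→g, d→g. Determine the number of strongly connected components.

7

{a, b, f, g, k} are all mutually reachable — one SCC of size 5.
{d} is an SCC by itself.
{j} is an SCC by itself.
{h} is an SCC by itself.
{e} is an SCC by itself.
(and 2 more singleton SCCs)
That gives 7 strongly connected components.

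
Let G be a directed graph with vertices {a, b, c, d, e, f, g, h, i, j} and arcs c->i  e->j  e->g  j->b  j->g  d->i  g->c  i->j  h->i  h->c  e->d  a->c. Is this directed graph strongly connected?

No

There is no directed path from j to d, so the graph is not strongly connected.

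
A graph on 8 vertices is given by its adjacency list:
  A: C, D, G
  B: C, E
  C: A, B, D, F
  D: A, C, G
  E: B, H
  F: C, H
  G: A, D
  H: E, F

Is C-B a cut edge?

No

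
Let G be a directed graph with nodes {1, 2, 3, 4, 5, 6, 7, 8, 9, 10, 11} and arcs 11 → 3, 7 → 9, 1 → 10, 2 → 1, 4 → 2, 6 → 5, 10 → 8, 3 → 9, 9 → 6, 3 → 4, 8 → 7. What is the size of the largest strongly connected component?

1

{1} is an SCC by itself.
{3} is an SCC by itself.
{9} is an SCC by itself.
{2} is an SCC by itself.
{7} is an SCC by itself.
(and 6 more singleton SCCs)
The largest has 1 vertex.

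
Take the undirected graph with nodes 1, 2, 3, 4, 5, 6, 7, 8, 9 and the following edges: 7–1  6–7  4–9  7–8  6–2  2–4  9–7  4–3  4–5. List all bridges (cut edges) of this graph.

The edges on the cycle 6-2-4-9-7-6 are not bridges since each lies on that cycle.
But removing 7–1 disconnects 7 from 1; removing 4–5 disconnects 4 from 5; removing 8–7 disconnects 8 from 7; removing 4–3 disconnects 4 from 3 — these are bridges.

1-7, 3-4, 4-5, 7-8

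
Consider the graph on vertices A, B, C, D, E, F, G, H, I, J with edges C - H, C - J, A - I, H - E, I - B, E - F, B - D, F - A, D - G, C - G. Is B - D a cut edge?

No

After removing B - D, the path B-I-A-F-E-H-C-G-D still connects them, so the edge is not a bridge.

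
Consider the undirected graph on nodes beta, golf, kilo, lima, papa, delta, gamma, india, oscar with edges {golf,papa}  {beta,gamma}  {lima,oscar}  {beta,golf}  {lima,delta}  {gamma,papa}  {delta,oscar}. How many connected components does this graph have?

india is isolated — a component by itself.
kilo is isolated — a component by itself.
Starting from lima we can reach lima, delta, oscar. That is one component of size 3.
Starting from beta we can reach beta, golf, papa, gamma. That is one component of size 4.
Total: 4 components.

4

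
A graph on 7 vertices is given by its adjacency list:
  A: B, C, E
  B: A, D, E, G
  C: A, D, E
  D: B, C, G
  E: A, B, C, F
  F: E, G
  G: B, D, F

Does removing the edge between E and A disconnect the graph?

No

After removing E-A, the path E-B-A still connects them, so the edge is not a bridge.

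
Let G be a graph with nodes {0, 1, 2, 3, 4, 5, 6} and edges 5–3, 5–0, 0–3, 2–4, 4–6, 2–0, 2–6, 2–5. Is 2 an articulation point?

Yes

Deleting 2 raises the number of components from 2 to 3, so 2 is a cut vertex.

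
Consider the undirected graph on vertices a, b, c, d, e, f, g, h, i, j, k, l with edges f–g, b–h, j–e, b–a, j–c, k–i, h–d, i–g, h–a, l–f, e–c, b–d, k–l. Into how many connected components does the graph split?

Starting from c we can reach c, e, j. That is one component of size 3.
Starting from a we can reach a, b, d, h. That is one component of size 4.
Starting from f we can reach f, g, i, k, l. That is one component of size 5.
Total: 3 components.

3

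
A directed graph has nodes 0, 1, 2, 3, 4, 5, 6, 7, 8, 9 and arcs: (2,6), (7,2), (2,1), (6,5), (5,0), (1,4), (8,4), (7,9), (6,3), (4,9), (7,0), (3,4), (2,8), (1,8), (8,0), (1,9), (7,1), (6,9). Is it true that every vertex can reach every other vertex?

There is no directed path from 1 to 5, so the graph is not strongly connected.

No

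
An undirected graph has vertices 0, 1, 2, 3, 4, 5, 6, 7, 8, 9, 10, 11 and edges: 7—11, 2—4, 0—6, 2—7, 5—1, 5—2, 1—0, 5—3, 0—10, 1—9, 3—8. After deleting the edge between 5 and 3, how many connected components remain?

2

Before removal there is 1 component.
5—3 is a bridge — removing it separates 5's side from 3's side.
After removal: 2 components.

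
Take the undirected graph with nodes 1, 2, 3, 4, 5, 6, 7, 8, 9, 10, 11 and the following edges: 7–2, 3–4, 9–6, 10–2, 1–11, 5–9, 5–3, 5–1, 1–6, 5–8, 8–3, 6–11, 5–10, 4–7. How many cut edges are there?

0

The edges on the cycle 5-8-3-5 are not bridges since each lies on that cycle.
Every edge lies on some cycle, so there are no bridges.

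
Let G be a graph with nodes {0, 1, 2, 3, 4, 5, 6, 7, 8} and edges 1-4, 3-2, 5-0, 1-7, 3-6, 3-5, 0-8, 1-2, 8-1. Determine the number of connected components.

1

Starting from 0 we can reach 0, 1, 2, 3, 4, 5, 6, 7, 8. That is one component of size 9.
Total: 1 component.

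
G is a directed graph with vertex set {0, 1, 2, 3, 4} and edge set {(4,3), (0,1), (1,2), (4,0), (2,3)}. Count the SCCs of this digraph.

{1} is an SCC by itself.
{0} is an SCC by itself.
{2} is an SCC by itself.
{3} is an SCC by itself.
{4} is an SCC by itself.
That gives 5 strongly connected components.

5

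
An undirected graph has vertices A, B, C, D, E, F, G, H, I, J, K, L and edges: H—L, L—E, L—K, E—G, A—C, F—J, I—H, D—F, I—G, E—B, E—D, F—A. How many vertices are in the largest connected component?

12

Starting from A we can reach A, B, C, D, E, F, G, H, I, J, K, L. That is one component of size 12.
The largest has 12 vertices.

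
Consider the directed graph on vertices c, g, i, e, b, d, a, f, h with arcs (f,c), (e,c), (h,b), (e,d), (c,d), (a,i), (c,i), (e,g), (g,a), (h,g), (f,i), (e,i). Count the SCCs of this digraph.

{a} is an SCC by itself.
{c} is an SCC by itself.
{d} is an SCC by itself.
{i} is an SCC by itself.
{g} is an SCC by itself.
(and 4 more singleton SCCs)
That gives 9 strongly connected components.

9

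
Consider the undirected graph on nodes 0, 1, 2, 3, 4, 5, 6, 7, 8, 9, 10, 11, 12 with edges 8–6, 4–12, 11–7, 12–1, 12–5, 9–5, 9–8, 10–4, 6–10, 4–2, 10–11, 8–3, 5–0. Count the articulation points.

6

Removing 4 increases the component count from 1 to 2, so 4 is a cut vertex.
Removing 5 increases the component count from 1 to 2, so 5 is a cut vertex.
Removing 8 increases the component count from 1 to 2, so 8 is a cut vertex.
Likewise 10, 11, 12 are cut vertices.
By contrast removing 0 leaves 1 component; it is not a cut vertex. No other vertex is a cut vertex either.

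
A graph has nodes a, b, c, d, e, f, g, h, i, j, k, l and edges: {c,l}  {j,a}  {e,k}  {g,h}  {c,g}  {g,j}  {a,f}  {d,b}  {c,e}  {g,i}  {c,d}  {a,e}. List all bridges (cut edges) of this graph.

The edges on the cycle c-g-j-a-e-c are not bridges since each lies on that cycle.
But removing g - i disconnects g from i; removing e - k disconnects e from k; removing c - l disconnects c from l; removing h - g disconnects h from g — these are bridges.
In total 7 edges are bridges.

a-f, b-d, c-d, c-l, e-k, g-h, g-i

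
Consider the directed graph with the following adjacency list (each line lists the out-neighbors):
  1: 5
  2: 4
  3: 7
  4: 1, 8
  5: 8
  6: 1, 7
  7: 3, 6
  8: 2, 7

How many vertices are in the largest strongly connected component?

8

{1, 2, 3, 4, 5, 6, 7, 8} are all mutually reachable — one SCC of size 8.
The largest has 8 vertices.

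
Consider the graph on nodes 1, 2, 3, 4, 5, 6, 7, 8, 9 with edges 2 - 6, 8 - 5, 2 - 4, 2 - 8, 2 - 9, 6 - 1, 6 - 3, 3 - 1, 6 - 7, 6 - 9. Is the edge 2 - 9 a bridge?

No

After removing 2 - 9, the path 2-6-9 still connects them, so the edge is not a bridge.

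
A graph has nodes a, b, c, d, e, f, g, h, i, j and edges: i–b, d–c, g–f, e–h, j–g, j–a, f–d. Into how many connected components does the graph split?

3

Starting from b we can reach b, i. That is one component of size 2.
Starting from e we can reach e, h. That is one component of size 2.
Starting from a we can reach a, c, d, f, g, j. That is one component of size 6.
Total: 3 components.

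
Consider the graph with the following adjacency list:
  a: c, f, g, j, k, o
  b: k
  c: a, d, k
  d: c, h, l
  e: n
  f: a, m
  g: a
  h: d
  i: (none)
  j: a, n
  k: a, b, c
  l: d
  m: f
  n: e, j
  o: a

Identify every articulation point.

a, c, d, f, j, k, n

Removing a increases the component count from 2 to 6, so a is a cut vertex.
Removing c increases the component count from 2 to 3, so c is a cut vertex.
Removing d increases the component count from 2 to 4, so d is a cut vertex.
Likewise f, j, k, n are cut vertices.
By contrast removing b leaves 2 components; it is not a cut vertex. No other vertex is a cut vertex either.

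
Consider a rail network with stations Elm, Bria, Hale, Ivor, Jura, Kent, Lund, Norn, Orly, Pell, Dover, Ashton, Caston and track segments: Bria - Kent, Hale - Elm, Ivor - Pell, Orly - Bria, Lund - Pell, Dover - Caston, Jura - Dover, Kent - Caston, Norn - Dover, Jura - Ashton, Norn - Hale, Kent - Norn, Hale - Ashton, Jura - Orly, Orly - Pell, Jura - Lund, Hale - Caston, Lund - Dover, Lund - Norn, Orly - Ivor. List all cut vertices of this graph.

Hale

Removing Hale increases the component count from 1 to 2, so Hale is a cut vertex.
By contrast removing Elm leaves 1 component; it is not a cut vertex. No other vertex is a cut vertex either.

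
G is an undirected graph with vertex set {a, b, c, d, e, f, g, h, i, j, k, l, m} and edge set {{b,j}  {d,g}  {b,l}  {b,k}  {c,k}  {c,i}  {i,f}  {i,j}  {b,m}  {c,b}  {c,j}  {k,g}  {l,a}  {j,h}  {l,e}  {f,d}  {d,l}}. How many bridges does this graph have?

The edges on the cycle c-b-k-g-d-f-i-c are not bridges since each lies on that cycle.
But removing b - m disconnects b from m; removing l - a disconnects l from a; removing e - l disconnects e from l; removing h - j disconnects h from j — these are bridges.
That makes 4 bridges.

4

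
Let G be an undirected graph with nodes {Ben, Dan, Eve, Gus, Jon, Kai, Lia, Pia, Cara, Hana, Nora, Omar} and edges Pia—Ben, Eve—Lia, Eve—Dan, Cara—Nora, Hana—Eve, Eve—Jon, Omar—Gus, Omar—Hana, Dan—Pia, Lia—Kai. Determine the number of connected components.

2

Starting from Cara we can reach Cara, Nora. That is one component of size 2.
Starting from Ben we can reach Ben, Dan, Eve, Gus, Jon, Kai, Lia, Pia, Hana, Omar. That is one component of size 10.
Total: 2 components.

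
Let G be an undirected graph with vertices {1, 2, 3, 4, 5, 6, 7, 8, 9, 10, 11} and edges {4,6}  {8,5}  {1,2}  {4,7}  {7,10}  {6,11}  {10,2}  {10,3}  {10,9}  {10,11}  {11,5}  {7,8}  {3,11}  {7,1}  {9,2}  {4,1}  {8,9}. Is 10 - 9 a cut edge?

No

After removing 10 - 9, the path 10-2-9 still connects them, so the edge is not a bridge.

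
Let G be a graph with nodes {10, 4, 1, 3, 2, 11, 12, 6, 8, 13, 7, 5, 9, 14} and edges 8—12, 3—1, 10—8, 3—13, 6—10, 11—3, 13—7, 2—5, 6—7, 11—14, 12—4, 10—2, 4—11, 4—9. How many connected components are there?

1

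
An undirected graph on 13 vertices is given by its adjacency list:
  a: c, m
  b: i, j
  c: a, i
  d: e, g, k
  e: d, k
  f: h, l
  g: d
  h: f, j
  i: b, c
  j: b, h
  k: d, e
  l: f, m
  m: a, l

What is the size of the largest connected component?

Starting from d we can reach d, e, g, k. That is one component of size 4.
Starting from a we can reach a, b, c, f, h, i, j, l, m. That is one component of size 9.
The largest has 9 vertices.

9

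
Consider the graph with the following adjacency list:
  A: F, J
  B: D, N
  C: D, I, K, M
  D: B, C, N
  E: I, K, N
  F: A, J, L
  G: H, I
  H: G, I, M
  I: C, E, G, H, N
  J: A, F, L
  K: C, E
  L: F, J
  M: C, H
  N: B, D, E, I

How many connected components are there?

2

Starting from A we can reach A, F, J, L. That is one component of size 4.
Starting from B we can reach B, C, D, E, G, H, I, K, M, N. That is one component of size 10.
Total: 2 components.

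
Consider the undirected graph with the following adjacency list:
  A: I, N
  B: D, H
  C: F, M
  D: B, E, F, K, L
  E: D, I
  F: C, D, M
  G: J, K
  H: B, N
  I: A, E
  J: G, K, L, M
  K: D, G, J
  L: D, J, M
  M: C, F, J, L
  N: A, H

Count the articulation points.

1

Removing D increases the component count from 1 to 2, so D is a cut vertex.
By contrast removing H leaves 1 component; it is not a cut vertex. No other vertex is a cut vertex either.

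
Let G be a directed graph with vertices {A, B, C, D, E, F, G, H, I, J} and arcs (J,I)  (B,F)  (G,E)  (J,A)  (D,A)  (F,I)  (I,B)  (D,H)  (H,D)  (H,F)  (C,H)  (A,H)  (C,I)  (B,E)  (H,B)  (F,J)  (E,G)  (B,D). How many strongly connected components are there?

{A, B, D, F, H, I, J} are all mutually reachable — one SCC of size 7.
{E, G} are all mutually reachable — one SCC of size 2.
{C} is an SCC by itself.
That gives 3 strongly connected components.

3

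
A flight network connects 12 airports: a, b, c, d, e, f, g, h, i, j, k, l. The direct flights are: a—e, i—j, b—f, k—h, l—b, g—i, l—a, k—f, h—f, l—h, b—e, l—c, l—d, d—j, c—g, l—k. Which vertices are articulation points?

l

Removing l increases the component count from 1 to 2, so l is a cut vertex.
By contrast removing a leaves 1 component; it is not a cut vertex. No other vertex is a cut vertex either.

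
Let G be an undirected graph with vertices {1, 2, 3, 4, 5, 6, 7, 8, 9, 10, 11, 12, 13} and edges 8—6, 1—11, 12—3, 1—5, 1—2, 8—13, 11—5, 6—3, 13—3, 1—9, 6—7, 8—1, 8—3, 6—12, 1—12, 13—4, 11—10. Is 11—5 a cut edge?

No

After removing 11—5, the path 11-1-5 still connects them, so the edge is not a bridge.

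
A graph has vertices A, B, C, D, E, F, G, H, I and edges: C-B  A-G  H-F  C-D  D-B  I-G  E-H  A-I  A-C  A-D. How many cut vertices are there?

2

Removing A increases the component count from 2 to 3, so A is a cut vertex.
Removing H increases the component count from 2 to 3, so H is a cut vertex.
By contrast removing E leaves 2 components; it is not a cut vertex. No other vertex is a cut vertex either.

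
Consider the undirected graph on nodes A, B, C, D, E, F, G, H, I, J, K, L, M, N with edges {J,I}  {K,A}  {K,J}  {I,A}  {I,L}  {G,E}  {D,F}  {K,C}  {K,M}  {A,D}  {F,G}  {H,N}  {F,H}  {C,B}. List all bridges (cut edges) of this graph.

A-D, B-C, C-K, D-F, E-G, F-G, F-H, H-N, I-L, K-M

The edges on the cycle K-J-I-A-K are not bridges since each lies on that cycle.
But removing A—D disconnects A from D; removing G—E disconnects G from E; removing I—L disconnects I from L; removing K—C disconnects K from C — these are bridges.
In total 10 edges are bridges.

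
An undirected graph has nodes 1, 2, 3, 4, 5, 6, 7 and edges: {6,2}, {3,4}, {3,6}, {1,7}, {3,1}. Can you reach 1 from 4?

Yes

From 4 we can reach 1, 2, 3, 4, 6, 7, which includes 1.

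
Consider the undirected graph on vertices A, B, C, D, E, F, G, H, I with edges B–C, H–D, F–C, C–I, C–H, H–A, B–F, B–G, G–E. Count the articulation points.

Removing B increases the component count from 1 to 2, so B is a cut vertex.
Removing C increases the component count from 1 to 3, so C is a cut vertex.
Removing G increases the component count from 1 to 2, so G is a cut vertex.
Likewise H is a cut vertex.
By contrast removing A leaves 1 component; it is not a cut vertex. No other vertex is a cut vertex either.

4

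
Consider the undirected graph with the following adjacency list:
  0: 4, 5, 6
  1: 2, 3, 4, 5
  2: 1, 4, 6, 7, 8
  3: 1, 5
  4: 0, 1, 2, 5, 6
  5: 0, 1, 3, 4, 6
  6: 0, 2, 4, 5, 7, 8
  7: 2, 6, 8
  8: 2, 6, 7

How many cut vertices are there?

Removing 2, for instance, still leaves 1 component. No single vertex removal increases the component count — the graph has no articulation points.

0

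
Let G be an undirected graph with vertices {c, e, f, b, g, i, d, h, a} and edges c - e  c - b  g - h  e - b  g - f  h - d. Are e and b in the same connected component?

From e we can reach b, c, e, which includes b.

Yes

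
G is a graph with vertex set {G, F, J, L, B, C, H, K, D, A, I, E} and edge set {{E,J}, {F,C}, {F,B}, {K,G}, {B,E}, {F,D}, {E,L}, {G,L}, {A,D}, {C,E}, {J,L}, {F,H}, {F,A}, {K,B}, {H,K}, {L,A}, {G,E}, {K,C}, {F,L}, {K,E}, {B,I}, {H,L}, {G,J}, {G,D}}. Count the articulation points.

1

Removing B increases the component count from 1 to 2, so B is a cut vertex.
By contrast removing F leaves 1 component; it is not a cut vertex. No other vertex is a cut vertex either.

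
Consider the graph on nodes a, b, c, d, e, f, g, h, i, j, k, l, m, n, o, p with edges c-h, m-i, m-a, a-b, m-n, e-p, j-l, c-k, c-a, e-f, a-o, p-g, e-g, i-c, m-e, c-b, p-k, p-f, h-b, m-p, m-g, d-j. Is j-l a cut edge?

Removing j-l leaves no path between j and l: the component count goes from 2 to 3. So it is a bridge.

Yes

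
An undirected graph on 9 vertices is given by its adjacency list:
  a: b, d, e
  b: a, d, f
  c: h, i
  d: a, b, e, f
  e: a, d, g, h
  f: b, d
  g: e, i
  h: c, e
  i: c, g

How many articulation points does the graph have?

Removing e increases the component count from 1 to 2, so e is a cut vertex.
By contrast removing h leaves 1 component; it is not a cut vertex. No other vertex is a cut vertex either.

1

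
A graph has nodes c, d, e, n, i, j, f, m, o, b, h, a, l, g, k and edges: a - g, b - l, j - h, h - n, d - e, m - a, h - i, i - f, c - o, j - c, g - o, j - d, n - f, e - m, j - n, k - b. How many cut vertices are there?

2

Removing b increases the component count from 2 to 3, so b is a cut vertex.
Removing j increases the component count from 2 to 3, so j is a cut vertex.
By contrast removing o leaves 2 components; it is not a cut vertex. No other vertex is a cut vertex either.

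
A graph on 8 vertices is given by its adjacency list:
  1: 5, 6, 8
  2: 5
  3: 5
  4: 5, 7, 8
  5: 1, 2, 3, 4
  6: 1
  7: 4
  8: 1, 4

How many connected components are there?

Starting from 1 we can reach 1, 2, 3, 4, 5, 6, 7, 8. That is one component of size 8.
Total: 1 component.

1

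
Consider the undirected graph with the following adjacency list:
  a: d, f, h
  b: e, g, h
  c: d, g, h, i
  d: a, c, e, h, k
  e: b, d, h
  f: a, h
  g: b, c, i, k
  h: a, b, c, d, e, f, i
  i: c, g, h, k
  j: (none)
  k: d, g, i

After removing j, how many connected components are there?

1

With j gone, the remaining components are: {a, b, c, d, e, f, g, h, i, k}.
That is 1 component.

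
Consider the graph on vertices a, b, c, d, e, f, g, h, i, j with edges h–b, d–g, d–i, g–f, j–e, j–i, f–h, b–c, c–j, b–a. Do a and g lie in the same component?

From a we can reach a, b, c, d, e, f, g, h, i, j, which includes g.

Yes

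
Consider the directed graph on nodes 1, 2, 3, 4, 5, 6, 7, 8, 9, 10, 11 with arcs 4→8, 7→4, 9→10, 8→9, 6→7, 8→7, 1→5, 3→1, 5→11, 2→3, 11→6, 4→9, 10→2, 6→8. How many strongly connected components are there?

1

{1, 2, 3, 4, 5, 6, 7, 8, 9, 10, 11} are all mutually reachable — one SCC of size 11.
That gives 1 strongly connected component.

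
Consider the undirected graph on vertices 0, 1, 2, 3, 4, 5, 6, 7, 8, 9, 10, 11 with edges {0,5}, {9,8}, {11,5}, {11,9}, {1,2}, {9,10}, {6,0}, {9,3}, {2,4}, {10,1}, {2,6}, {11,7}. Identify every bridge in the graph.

The edges on the cycle 11-9-10-1-2-6-0-5-11 are not bridges since each lies on that cycle.
But removing 9—8 disconnects 9 from 8; removing 3—9 disconnects 3 from 9; removing 4—2 disconnects 4 from 2; removing 11—7 disconnects 11 from 7 — these are bridges.

11-7, 2-4, 3-9, 8-9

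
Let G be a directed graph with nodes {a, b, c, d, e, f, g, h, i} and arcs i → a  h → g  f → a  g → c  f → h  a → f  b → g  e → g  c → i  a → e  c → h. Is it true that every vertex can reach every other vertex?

No

There is no directed path from b to d, so the graph is not strongly connected.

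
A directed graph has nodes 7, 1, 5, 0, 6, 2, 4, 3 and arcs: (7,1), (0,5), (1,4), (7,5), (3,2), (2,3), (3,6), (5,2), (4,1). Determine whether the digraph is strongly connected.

No

There is no directed path from 7 to 0, so the graph is not strongly connected.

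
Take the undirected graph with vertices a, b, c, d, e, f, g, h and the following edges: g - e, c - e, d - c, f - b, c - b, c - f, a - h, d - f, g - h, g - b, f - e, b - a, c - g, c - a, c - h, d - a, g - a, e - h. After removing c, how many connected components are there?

1

With c gone, the remaining components are: {a, b, d, e, f, g, h}.
That is 1 component.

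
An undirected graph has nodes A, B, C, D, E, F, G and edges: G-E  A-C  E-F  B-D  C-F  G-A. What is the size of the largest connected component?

Starting from B we can reach B, D. That is one component of size 2.
Starting from A we can reach A, C, E, F, G. That is one component of size 5.
The largest has 5 vertices.

5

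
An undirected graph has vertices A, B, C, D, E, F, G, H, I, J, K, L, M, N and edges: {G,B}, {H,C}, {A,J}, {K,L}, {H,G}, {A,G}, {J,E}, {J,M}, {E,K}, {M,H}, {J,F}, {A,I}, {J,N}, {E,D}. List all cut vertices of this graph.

Removing A increases the component count from 1 to 2, so A is a cut vertex.
Removing E increases the component count from 1 to 3, so E is a cut vertex.
Removing G increases the component count from 1 to 2, so G is a cut vertex.
Likewise H, J, K are cut vertices.
By contrast removing C leaves 1 component; it is not a cut vertex. No other vertex is a cut vertex either.

A, E, G, H, J, K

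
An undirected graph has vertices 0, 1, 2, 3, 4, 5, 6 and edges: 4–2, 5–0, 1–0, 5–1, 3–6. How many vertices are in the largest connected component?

3

Starting from 2 we can reach 2, 4. That is one component of size 2.
Starting from 3 we can reach 3, 6. That is one component of size 2.
Starting from 0 we can reach 0, 1, 5. That is one component of size 3.
The largest has 3 vertices.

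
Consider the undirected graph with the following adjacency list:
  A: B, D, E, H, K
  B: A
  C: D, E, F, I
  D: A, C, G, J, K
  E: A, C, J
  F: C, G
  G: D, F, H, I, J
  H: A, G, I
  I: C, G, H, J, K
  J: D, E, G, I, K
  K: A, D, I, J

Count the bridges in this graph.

The edges on the cycle J-K-A-D-C-E-J are not bridges since each lies on that cycle.
But removing A-B disconnects A from B — this is a bridge.

1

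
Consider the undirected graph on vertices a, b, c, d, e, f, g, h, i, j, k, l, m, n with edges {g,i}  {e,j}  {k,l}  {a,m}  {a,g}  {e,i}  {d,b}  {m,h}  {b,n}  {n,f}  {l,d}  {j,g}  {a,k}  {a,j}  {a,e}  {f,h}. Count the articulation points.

1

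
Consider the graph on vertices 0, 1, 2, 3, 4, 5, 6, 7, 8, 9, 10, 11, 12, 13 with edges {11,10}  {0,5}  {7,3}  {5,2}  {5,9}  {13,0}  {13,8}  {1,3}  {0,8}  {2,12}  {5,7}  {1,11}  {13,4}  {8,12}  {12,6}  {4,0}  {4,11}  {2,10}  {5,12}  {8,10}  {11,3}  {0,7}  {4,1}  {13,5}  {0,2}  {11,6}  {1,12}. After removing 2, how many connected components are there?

With 2 gone, the remaining components are: {0, 1, 3, 4, 5, 6, 7, 8, 9, 10, 11, 12, 13}.
That is 1 component.

1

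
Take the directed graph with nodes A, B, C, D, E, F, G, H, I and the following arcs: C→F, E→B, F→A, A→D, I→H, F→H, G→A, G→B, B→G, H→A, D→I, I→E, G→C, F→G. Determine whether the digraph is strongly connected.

Yes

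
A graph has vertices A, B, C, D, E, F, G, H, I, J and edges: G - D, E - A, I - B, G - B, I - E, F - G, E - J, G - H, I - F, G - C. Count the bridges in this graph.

6

The edges on the cycle I-F-G-B-I are not bridges since each lies on that cycle.
But removing G - C disconnects G from C; removing I - E disconnects I from E; removing G - H disconnects G from H; removing J - E disconnects J from E — these are bridges.
In total 6 edges are bridges.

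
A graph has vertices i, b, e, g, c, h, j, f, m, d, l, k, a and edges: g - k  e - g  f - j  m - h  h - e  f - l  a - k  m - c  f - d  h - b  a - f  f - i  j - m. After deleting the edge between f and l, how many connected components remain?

Before removal there is 1 component.
f - l is a bridge — removing it separates f's side from l's side.
After removal: 2 components.

2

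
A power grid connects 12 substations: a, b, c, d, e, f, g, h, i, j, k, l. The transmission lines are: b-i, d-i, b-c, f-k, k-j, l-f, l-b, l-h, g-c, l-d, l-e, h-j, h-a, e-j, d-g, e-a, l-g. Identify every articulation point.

Removing l increases the component count from 1 to 2, so l is a cut vertex.
By contrast removing d leaves 1 component; it is not a cut vertex. No other vertex is a cut vertex either.

l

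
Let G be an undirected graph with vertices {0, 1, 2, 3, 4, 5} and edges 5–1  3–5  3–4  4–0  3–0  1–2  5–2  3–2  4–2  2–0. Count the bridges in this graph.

The edges on the cycle 5-1-2-5 are not bridges since each lies on that cycle.
Every edge lies on some cycle, so there are no bridges.

0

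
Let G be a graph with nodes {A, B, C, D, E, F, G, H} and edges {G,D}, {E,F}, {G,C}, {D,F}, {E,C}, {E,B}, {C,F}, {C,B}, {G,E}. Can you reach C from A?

No

The component containing A is {A}, and C is not in it.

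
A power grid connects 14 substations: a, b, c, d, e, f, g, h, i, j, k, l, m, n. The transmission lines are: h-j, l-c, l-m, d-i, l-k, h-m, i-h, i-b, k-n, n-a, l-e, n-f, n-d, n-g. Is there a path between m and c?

Yes

From m we can reach a, b, c, d, e, f, g, h, i, j, k, l, m, n, which includes c.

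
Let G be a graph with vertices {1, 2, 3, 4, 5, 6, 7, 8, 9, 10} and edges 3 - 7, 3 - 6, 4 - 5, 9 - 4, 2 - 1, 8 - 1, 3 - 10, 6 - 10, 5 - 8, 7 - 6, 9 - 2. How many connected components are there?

Starting from 3 we can reach 3, 6, 7, 10. That is one component of size 4.
Starting from 1 we can reach 1, 2, 4, 5, 8, 9. That is one component of size 6.
Total: 2 components.

2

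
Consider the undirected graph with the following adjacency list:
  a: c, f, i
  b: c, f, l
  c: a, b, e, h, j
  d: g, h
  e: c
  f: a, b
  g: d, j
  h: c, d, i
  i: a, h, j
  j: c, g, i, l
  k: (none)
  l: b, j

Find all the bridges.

The edges on the cycle a-f-b-c-a are not bridges since each lies on that cycle.
But removing e-c disconnects e from c — this is a bridge.

c-e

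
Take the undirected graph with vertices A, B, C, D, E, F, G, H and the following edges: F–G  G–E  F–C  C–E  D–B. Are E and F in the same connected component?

Yes

From E we can reach C, E, F, G, which includes F.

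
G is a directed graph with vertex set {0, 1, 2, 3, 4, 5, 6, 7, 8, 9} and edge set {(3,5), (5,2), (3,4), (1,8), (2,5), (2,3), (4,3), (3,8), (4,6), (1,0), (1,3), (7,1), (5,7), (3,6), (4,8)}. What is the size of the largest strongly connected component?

6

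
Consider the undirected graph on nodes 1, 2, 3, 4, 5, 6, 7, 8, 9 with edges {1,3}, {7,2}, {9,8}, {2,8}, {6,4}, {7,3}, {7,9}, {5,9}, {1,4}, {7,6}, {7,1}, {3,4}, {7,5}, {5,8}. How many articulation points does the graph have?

Removing 7 increases the component count from 1 to 2, so 7 is a cut vertex.
By contrast removing 4 leaves 1 component; it is not a cut vertex. No other vertex is a cut vertex either.

1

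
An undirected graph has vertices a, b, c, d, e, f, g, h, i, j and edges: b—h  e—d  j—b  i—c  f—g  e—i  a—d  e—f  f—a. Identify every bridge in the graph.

The edges on the cycle e-f-a-d-e are not bridges since each lies on that cycle.
But removing b—h disconnects b from h; removing g—f disconnects g from f; removing c—i disconnects c from i; removing b—j disconnects b from j — these are bridges.
In total 5 edges are bridges.

b-h, b-j, c-i, e-i, f-g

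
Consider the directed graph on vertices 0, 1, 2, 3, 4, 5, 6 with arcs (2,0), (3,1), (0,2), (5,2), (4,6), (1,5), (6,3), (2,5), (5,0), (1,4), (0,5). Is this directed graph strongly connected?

No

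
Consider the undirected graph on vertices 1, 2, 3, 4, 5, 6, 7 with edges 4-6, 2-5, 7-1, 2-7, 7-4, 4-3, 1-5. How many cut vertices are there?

2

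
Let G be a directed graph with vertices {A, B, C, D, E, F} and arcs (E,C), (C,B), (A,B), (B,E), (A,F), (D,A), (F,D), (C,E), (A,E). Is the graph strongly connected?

No

There is no directed path from B to F, so the graph is not strongly connected.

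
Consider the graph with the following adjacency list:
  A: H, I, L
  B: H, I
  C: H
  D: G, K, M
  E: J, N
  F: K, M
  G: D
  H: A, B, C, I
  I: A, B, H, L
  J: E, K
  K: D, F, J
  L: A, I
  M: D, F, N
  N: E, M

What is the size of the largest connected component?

Starting from A we can reach A, B, C, H, I, L. That is one component of size 6.
Starting from D we can reach D, E, F, G, J, K, M, N. That is one component of size 8.
The largest has 8 vertices.

8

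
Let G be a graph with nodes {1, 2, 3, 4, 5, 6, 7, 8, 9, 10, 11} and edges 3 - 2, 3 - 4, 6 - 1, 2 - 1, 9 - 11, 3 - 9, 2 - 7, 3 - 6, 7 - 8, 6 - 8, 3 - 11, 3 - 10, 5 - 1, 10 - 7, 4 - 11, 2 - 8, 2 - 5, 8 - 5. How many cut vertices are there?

Removing 3 increases the component count from 1 to 2, so 3 is a cut vertex.
By contrast removing 2 leaves 1 component; it is not a cut vertex. No other vertex is a cut vertex either.

1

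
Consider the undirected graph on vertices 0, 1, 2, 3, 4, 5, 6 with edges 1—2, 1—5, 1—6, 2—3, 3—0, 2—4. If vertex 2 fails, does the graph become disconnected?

Yes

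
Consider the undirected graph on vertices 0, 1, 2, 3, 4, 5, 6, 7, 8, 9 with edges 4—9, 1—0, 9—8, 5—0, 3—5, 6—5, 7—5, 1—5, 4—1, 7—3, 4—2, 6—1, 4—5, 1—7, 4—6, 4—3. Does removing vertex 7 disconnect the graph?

No

Deleting 7 leaves 1 component (was 1) (its neighbors 1, 3, 5 remain connected to each other), so 7 is not a cut vertex.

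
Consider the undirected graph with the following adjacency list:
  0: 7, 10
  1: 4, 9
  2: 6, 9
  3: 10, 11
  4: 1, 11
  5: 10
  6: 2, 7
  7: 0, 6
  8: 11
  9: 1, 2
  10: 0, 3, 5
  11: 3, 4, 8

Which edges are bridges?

10-5, 11-8

The edges on the cycle 9-2-6-7-0-10-3-11-4-1-9 are not bridges since each lies on that cycle.
But removing 8-11 disconnects 8 from 11; removing 5-10 disconnects 5 from 10 — these are bridges.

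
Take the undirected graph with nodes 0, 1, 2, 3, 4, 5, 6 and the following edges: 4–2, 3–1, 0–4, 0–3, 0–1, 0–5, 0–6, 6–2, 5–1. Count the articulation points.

1

Removing 0 increases the component count from 1 to 2, so 0 is a cut vertex.
By contrast removing 1 leaves 1 component; it is not a cut vertex. No other vertex is a cut vertex either.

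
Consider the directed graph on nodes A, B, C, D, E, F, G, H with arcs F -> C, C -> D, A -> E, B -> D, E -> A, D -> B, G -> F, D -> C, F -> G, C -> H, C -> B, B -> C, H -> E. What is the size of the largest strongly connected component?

{B, C, D} are all mutually reachable — one SCC of size 3.
{A, E} are all mutually reachable — one SCC of size 2.
{F, G} are all mutually reachable — one SCC of size 2.
{H} is an SCC by itself.
The largest has 3 vertices.

3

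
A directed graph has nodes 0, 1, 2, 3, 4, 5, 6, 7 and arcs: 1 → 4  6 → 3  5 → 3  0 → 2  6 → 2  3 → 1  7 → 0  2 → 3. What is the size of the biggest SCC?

1

{1} is an SCC by itself.
{3} is an SCC by itself.
{4} is an SCC by itself.
{7} is an SCC by itself.
{2} is an SCC by itself.
(and 3 more singleton SCCs)
The largest has 1 vertex.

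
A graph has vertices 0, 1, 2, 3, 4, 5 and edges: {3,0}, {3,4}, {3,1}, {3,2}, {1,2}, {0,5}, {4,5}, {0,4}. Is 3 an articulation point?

Deleting 3 raises the number of components from 1 to 2, so 3 is a cut vertex.

Yes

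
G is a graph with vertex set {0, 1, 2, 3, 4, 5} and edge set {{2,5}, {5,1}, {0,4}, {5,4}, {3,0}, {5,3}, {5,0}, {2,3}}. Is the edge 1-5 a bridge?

Removing 1-5 leaves no path between 1 and 5: the component count goes from 1 to 2. So it is a bridge.

Yes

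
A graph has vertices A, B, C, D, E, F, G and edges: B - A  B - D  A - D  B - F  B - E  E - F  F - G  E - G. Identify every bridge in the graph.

The edges on the cycle B-A-D-B are not bridges since each lies on that cycle.
Every edge lies on some cycle, so there are no bridges.

none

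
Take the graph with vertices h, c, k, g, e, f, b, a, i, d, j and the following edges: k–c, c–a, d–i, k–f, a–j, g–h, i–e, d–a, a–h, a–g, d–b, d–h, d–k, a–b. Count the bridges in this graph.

4

The edges on the cycle a-g-h-a are not bridges since each lies on that cycle.
But removing i–e disconnects i from e; removing f–k disconnects f from k; removing a–j disconnects a from j; removing i–d disconnects i from d — these are bridges.
That makes 4 bridges.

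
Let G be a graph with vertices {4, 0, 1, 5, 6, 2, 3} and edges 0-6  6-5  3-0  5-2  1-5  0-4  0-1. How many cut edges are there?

3

The edges on the cycle 0-6-5-1-0 are not bridges since each lies on that cycle.
But removing 0-3 disconnects 0 from 3; removing 2-5 disconnects 2 from 5; removing 0-4 disconnects 0 from 4 — these are bridges.
That makes 3 bridges.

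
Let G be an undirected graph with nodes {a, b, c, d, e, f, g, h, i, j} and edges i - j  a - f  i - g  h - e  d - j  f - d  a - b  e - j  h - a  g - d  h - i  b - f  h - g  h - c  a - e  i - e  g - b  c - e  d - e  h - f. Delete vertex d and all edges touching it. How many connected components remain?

With d gone, the remaining components are: {a, b, c, e, f, g, h, i, j}.
That is 1 component.

1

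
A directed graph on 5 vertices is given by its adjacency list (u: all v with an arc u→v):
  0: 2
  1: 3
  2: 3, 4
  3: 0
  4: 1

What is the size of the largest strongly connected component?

5

{0, 1, 2, 3, 4} are all mutually reachable — one SCC of size 5.
The largest has 5 vertices.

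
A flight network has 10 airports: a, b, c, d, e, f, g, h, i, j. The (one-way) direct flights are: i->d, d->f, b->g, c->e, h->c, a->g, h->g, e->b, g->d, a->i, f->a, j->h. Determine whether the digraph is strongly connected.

No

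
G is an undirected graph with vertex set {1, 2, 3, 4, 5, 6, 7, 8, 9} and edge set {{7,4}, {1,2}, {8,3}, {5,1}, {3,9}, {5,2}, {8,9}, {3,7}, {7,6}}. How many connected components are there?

Starting from 1 we can reach 1, 2, 5. That is one component of size 3.
Starting from 3 we can reach 3, 4, 6, 7, 8, 9. That is one component of size 6.
Total: 2 components.

2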